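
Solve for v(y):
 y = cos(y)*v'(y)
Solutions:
 v(y) = C1 + Integral(y/cos(y), y)


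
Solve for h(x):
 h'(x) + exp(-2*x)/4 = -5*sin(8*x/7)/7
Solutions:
 h(x) = C1 + 5*cos(8*x/7)/8 + exp(-2*x)/8


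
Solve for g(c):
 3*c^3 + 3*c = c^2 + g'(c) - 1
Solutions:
 g(c) = C1 + 3*c^4/4 - c^3/3 + 3*c^2/2 + c


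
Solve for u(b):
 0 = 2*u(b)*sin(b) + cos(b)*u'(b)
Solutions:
 u(b) = C1*cos(b)^2


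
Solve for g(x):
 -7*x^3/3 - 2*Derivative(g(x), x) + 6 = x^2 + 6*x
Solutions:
 g(x) = C1 - 7*x^4/24 - x^3/6 - 3*x^2/2 + 3*x


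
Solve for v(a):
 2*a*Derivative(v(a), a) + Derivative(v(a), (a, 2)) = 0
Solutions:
 v(a) = C1 + C2*erf(a)


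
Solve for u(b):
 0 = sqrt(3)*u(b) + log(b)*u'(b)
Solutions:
 u(b) = C1*exp(-sqrt(3)*li(b))


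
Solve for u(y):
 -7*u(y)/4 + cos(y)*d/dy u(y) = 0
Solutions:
 u(y) = C1*(sin(y) + 1)^(7/8)/(sin(y) - 1)^(7/8)


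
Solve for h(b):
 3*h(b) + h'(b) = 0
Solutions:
 h(b) = C1*exp(-3*b)


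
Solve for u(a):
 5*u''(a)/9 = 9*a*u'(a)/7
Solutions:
 u(a) = C1 + C2*erfi(9*sqrt(70)*a/70)


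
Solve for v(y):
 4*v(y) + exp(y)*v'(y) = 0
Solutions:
 v(y) = C1*exp(4*exp(-y))


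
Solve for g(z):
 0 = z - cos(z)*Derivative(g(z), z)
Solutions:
 g(z) = C1 + Integral(z/cos(z), z)


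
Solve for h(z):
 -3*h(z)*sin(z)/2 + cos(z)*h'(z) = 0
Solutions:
 h(z) = C1/cos(z)^(3/2)


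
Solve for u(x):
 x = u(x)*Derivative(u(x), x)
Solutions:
 u(x) = -sqrt(C1 + x^2)
 u(x) = sqrt(C1 + x^2)


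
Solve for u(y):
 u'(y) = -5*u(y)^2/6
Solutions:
 u(y) = 6/(C1 + 5*y)


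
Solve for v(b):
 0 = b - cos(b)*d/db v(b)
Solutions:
 v(b) = C1 + Integral(b/cos(b), b)


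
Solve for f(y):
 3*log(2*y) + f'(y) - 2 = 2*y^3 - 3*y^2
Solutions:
 f(y) = C1 + y^4/2 - y^3 - 3*y*log(y) - y*log(8) + 5*y


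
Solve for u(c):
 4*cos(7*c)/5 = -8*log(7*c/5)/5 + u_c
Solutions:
 u(c) = C1 + 8*c*log(c)/5 - 8*c*log(5)/5 - 8*c/5 + 8*c*log(7)/5 + 4*sin(7*c)/35


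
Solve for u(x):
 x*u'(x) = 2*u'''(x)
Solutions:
 u(x) = C1 + Integral(C2*airyai(2^(2/3)*x/2) + C3*airybi(2^(2/3)*x/2), x)


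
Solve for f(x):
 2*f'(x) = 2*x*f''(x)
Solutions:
 f(x) = C1 + C2*x^2


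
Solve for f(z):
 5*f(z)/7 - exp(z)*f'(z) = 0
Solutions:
 f(z) = C1*exp(-5*exp(-z)/7)


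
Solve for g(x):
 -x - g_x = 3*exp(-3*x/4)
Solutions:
 g(x) = C1 - x^2/2 + 4*exp(-3*x/4)


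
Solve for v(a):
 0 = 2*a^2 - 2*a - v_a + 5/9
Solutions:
 v(a) = C1 + 2*a^3/3 - a^2 + 5*a/9


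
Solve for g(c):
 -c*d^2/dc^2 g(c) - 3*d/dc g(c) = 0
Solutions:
 g(c) = C1 + C2/c^2


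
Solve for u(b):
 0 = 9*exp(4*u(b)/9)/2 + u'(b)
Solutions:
 u(b) = 9*log(-(1/(C1 + 18*b))^(1/4)) + 9*log(3)/2
 u(b) = 9*log(1/(C1 + 18*b))/4 + 9*log(3)/2
 u(b) = 9*log(-I*(1/(C1 + 18*b))^(1/4)) + 9*log(3)/2
 u(b) = 9*log(I*(1/(C1 + 18*b))^(1/4)) + 9*log(3)/2


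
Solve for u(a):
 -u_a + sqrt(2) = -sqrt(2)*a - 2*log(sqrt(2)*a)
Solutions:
 u(a) = C1 + sqrt(2)*a^2/2 + 2*a*log(a) - 2*a + a*log(2) + sqrt(2)*a


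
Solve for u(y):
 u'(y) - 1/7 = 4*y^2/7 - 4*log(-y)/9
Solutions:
 u(y) = C1 + 4*y^3/21 - 4*y*log(-y)/9 + 37*y/63


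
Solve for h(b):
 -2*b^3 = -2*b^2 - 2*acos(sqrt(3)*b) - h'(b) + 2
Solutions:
 h(b) = C1 + b^4/2 - 2*b^3/3 - 2*b*acos(sqrt(3)*b) + 2*b + 2*sqrt(3)*sqrt(1 - 3*b^2)/3


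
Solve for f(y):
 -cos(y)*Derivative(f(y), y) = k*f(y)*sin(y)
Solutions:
 f(y) = C1*exp(k*log(cos(y)))


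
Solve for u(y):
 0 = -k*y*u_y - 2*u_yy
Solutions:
 u(y) = Piecewise((-sqrt(pi)*C1*erf(sqrt(k)*y/2)/sqrt(k) - C2, (k > 0) | (k < 0)), (-C1*y - C2, True))


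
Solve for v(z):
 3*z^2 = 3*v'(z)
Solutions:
 v(z) = C1 + z^3/3


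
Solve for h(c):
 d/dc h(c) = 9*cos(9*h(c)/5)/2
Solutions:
 -9*c/2 - 5*log(sin(9*h(c)/5) - 1)/18 + 5*log(sin(9*h(c)/5) + 1)/18 = C1


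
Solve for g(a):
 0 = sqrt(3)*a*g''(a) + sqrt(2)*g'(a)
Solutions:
 g(a) = C1 + C2*a^(1 - sqrt(6)/3)


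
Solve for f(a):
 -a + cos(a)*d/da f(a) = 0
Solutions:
 f(a) = C1 + Integral(a/cos(a), a)


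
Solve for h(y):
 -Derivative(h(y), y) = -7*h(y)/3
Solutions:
 h(y) = C1*exp(7*y/3)


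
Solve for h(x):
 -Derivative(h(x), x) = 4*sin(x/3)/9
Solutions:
 h(x) = C1 + 4*cos(x/3)/3


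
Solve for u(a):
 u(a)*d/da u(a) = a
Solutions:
 u(a) = -sqrt(C1 + a^2)
 u(a) = sqrt(C1 + a^2)


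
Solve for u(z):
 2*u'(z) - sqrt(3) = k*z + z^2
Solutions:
 u(z) = C1 + k*z^2/4 + z^3/6 + sqrt(3)*z/2


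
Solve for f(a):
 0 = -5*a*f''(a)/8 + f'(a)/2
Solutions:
 f(a) = C1 + C2*a^(9/5)


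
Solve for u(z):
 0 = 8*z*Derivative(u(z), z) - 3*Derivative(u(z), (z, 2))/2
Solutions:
 u(z) = C1 + C2*erfi(2*sqrt(6)*z/3)


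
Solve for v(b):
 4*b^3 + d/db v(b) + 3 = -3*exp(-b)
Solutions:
 v(b) = C1 - b^4 - 3*b + 3*exp(-b)


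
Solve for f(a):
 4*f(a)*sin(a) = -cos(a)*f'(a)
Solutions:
 f(a) = C1*cos(a)^4


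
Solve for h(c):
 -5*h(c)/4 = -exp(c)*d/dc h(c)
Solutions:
 h(c) = C1*exp(-5*exp(-c)/4)


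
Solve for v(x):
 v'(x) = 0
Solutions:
 v(x) = C1


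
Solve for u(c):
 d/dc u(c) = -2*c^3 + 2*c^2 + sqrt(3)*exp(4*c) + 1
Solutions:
 u(c) = C1 - c^4/2 + 2*c^3/3 + c + sqrt(3)*exp(4*c)/4


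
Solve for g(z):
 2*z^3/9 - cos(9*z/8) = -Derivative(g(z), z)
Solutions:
 g(z) = C1 - z^4/18 + 8*sin(9*z/8)/9


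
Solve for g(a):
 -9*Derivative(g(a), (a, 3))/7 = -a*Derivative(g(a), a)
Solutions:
 g(a) = C1 + Integral(C2*airyai(21^(1/3)*a/3) + C3*airybi(21^(1/3)*a/3), a)


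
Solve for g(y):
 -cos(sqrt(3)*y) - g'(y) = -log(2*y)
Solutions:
 g(y) = C1 + y*log(y) - y + y*log(2) - sqrt(3)*sin(sqrt(3)*y)/3


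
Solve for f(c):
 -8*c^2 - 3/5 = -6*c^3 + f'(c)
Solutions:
 f(c) = C1 + 3*c^4/2 - 8*c^3/3 - 3*c/5


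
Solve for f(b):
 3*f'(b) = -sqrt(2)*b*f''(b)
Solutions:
 f(b) = C1 + C2*b^(1 - 3*sqrt(2)/2)


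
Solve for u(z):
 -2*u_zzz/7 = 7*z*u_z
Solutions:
 u(z) = C1 + Integral(C2*airyai(-14^(2/3)*z/2) + C3*airybi(-14^(2/3)*z/2), z)


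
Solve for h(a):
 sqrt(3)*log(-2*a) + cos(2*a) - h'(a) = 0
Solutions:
 h(a) = C1 + sqrt(3)*a*(log(-a) - 1) + sqrt(3)*a*log(2) + sin(2*a)/2


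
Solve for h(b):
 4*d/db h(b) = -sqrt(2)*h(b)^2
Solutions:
 h(b) = 4/(C1 + sqrt(2)*b)


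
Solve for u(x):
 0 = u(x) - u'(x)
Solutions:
 u(x) = C1*exp(x)


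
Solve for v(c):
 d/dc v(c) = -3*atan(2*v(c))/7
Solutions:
 Integral(1/atan(2*_y), (_y, v(c))) = C1 - 3*c/7


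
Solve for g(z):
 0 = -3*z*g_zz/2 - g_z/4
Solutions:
 g(z) = C1 + C2*z^(5/6)


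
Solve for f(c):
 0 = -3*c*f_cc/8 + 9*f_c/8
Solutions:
 f(c) = C1 + C2*c^4


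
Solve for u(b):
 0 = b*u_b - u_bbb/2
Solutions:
 u(b) = C1 + Integral(C2*airyai(2^(1/3)*b) + C3*airybi(2^(1/3)*b), b)


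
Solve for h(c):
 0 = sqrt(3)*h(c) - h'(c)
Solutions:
 h(c) = C1*exp(sqrt(3)*c)


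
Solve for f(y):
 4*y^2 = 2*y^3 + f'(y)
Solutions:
 f(y) = C1 - y^4/2 + 4*y^3/3


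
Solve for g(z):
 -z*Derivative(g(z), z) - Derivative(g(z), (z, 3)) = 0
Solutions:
 g(z) = C1 + Integral(C2*airyai(-z) + C3*airybi(-z), z)


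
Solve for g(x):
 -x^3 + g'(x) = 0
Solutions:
 g(x) = C1 + x^4/4


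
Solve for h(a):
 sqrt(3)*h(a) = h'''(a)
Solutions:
 h(a) = C3*exp(3^(1/6)*a) + (C1*sin(3^(2/3)*a/2) + C2*cos(3^(2/3)*a/2))*exp(-3^(1/6)*a/2)


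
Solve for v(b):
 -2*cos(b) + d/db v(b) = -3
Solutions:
 v(b) = C1 - 3*b + 2*sin(b)


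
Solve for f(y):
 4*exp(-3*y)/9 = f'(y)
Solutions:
 f(y) = C1 - 4*exp(-3*y)/27


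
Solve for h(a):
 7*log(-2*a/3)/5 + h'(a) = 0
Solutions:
 h(a) = C1 - 7*a*log(-a)/5 + 7*a*(-log(2) + 1 + log(3))/5


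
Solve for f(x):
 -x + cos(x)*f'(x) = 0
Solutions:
 f(x) = C1 + Integral(x/cos(x), x)


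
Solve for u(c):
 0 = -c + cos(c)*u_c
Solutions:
 u(c) = C1 + Integral(c/cos(c), c)


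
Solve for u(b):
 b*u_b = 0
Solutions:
 u(b) = C1


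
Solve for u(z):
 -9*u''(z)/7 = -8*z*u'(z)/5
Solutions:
 u(z) = C1 + C2*erfi(2*sqrt(35)*z/15)


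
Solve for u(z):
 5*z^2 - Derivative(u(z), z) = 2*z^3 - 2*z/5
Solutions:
 u(z) = C1 - z^4/2 + 5*z^3/3 + z^2/5


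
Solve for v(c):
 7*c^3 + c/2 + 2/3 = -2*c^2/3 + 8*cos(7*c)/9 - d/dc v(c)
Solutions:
 v(c) = C1 - 7*c^4/4 - 2*c^3/9 - c^2/4 - 2*c/3 + 8*sin(7*c)/63


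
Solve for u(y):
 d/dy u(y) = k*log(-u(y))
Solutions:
 -li(-u(y)) = C1 + k*y


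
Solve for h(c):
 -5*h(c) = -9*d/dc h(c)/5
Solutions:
 h(c) = C1*exp(25*c/9)


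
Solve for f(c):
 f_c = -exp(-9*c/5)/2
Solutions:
 f(c) = C1 + 5*exp(-9*c/5)/18


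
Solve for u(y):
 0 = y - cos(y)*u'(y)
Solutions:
 u(y) = C1 + Integral(y/cos(y), y)


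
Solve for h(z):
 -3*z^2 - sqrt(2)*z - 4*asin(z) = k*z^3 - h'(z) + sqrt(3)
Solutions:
 h(z) = C1 + k*z^4/4 + z^3 + sqrt(2)*z^2/2 + 4*z*asin(z) + sqrt(3)*z + 4*sqrt(1 - z^2)


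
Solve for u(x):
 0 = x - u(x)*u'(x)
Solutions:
 u(x) = -sqrt(C1 + x^2)
 u(x) = sqrt(C1 + x^2)


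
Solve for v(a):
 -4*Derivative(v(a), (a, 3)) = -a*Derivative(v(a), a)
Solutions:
 v(a) = C1 + Integral(C2*airyai(2^(1/3)*a/2) + C3*airybi(2^(1/3)*a/2), a)


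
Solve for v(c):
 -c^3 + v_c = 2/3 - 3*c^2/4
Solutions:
 v(c) = C1 + c^4/4 - c^3/4 + 2*c/3


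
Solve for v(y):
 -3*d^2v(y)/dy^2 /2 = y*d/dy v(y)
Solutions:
 v(y) = C1 + C2*erf(sqrt(3)*y/3)


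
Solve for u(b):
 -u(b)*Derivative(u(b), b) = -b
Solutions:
 u(b) = -sqrt(C1 + b^2)
 u(b) = sqrt(C1 + b^2)


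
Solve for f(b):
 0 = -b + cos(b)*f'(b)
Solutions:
 f(b) = C1 + Integral(b/cos(b), b)


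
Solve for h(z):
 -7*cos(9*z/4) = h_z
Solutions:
 h(z) = C1 - 28*sin(9*z/4)/9


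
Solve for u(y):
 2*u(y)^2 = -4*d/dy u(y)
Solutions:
 u(y) = 2/(C1 + y)


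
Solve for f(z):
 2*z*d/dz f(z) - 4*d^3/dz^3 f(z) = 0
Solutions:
 f(z) = C1 + Integral(C2*airyai(2^(2/3)*z/2) + C3*airybi(2^(2/3)*z/2), z)


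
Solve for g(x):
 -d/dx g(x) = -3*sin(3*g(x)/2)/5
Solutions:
 -3*x/5 + log(cos(3*g(x)/2) - 1)/3 - log(cos(3*g(x)/2) + 1)/3 = C1


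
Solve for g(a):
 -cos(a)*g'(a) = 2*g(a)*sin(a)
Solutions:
 g(a) = C1*cos(a)^2


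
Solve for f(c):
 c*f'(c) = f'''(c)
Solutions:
 f(c) = C1 + Integral(C2*airyai(c) + C3*airybi(c), c)


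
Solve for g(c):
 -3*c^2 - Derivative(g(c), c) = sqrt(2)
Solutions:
 g(c) = C1 - c^3 - sqrt(2)*c


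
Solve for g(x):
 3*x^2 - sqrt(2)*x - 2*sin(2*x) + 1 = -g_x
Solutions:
 g(x) = C1 - x^3 + sqrt(2)*x^2/2 - x - cos(2*x)


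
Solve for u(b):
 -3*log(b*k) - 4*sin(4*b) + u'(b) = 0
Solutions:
 u(b) = C1 + 3*b*log(b*k) - 3*b - cos(4*b)


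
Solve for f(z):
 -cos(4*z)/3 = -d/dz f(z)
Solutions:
 f(z) = C1 + sin(4*z)/12


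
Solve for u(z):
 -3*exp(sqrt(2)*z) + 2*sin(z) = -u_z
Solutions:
 u(z) = C1 + 3*sqrt(2)*exp(sqrt(2)*z)/2 + 2*cos(z)


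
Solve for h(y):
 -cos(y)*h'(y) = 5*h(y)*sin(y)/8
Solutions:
 h(y) = C1*cos(y)^(5/8)


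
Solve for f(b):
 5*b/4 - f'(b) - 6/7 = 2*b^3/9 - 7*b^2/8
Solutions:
 f(b) = C1 - b^4/18 + 7*b^3/24 + 5*b^2/8 - 6*b/7


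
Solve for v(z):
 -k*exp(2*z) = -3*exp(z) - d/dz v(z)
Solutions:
 v(z) = C1 + k*exp(2*z)/2 - 3*exp(z)


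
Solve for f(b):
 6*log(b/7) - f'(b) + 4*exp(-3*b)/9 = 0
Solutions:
 f(b) = C1 + 6*b*log(b) + 6*b*(-log(7) - 1) - 4*exp(-3*b)/27


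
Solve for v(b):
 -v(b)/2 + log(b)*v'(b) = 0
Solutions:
 v(b) = C1*exp(li(b)/2)


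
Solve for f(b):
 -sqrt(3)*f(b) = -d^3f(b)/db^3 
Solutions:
 f(b) = C3*exp(3^(1/6)*b) + (C1*sin(3^(2/3)*b/2) + C2*cos(3^(2/3)*b/2))*exp(-3^(1/6)*b/2)


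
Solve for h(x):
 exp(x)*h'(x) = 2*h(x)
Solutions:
 h(x) = C1*exp(-2*exp(-x))


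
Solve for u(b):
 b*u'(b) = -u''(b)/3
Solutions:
 u(b) = C1 + C2*erf(sqrt(6)*b/2)


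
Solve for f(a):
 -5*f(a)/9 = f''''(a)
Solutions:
 f(a) = (C1*sin(5^(1/4)*sqrt(6)*a/6) + C2*cos(5^(1/4)*sqrt(6)*a/6))*exp(-5^(1/4)*sqrt(6)*a/6) + (C3*sin(5^(1/4)*sqrt(6)*a/6) + C4*cos(5^(1/4)*sqrt(6)*a/6))*exp(5^(1/4)*sqrt(6)*a/6)


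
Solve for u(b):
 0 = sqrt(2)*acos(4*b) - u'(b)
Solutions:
 u(b) = C1 + sqrt(2)*(b*acos(4*b) - sqrt(1 - 16*b^2)/4)


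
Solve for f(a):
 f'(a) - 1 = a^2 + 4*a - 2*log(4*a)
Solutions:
 f(a) = C1 + a^3/3 + 2*a^2 - 2*a*log(a) - a*log(16) + 3*a


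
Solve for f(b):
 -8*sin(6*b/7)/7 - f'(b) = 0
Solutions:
 f(b) = C1 + 4*cos(6*b/7)/3


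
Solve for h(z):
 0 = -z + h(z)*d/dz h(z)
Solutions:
 h(z) = -sqrt(C1 + z^2)
 h(z) = sqrt(C1 + z^2)


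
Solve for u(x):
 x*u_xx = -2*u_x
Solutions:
 u(x) = C1 + C2/x


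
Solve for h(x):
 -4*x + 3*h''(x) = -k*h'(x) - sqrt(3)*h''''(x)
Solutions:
 h(x) = C1 + C2*exp(x*(-6^(2/3)*(sqrt(3)*k + sqrt(3*k^2 + 4*sqrt(3)))^(1/3) + 2*2^(1/3)*3^(5/6)/(sqrt(3)*k + sqrt(3*k^2 + 4*sqrt(3)))^(1/3))/6) + C3*exp(x*(6^(2/3)*(sqrt(3)*k + sqrt(3*k^2 + 4*sqrt(3)))^(1/3)/12 - 2^(2/3)*3^(1/6)*I*(sqrt(3)*k + sqrt(3*k^2 + 4*sqrt(3)))^(1/3)/4 + 4*sqrt(3)/((-6^(2/3) + 3*2^(2/3)*3^(1/6)*I)*(sqrt(3)*k + sqrt(3*k^2 + 4*sqrt(3)))^(1/3)))) + C4*exp(x*(6^(2/3)*(sqrt(3)*k + sqrt(3*k^2 + 4*sqrt(3)))^(1/3)/12 + 2^(2/3)*3^(1/6)*I*(sqrt(3)*k + sqrt(3*k^2 + 4*sqrt(3)))^(1/3)/4 - 4*sqrt(3)/((6^(2/3) + 3*2^(2/3)*3^(1/6)*I)*(sqrt(3)*k + sqrt(3*k^2 + 4*sqrt(3)))^(1/3)))) + 2*x^2/k - 12*x/k^2


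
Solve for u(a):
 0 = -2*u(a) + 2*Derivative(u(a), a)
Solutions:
 u(a) = C1*exp(a)


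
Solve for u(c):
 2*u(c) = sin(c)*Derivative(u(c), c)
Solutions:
 u(c) = C1*(cos(c) - 1)/(cos(c) + 1)


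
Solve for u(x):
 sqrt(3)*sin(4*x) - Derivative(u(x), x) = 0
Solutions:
 u(x) = C1 - sqrt(3)*cos(4*x)/4


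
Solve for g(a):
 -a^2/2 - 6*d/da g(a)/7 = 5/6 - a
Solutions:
 g(a) = C1 - 7*a^3/36 + 7*a^2/12 - 35*a/36


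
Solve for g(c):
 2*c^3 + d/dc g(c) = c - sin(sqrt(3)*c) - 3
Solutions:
 g(c) = C1 - c^4/2 + c^2/2 - 3*c + sqrt(3)*cos(sqrt(3)*c)/3


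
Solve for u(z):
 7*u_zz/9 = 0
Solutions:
 u(z) = C1 + C2*z


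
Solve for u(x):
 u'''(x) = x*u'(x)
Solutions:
 u(x) = C1 + Integral(C2*airyai(x) + C3*airybi(x), x)


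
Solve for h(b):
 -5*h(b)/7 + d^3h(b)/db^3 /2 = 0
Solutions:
 h(b) = C3*exp(10^(1/3)*7^(2/3)*b/7) + (C1*sin(10^(1/3)*sqrt(3)*7^(2/3)*b/14) + C2*cos(10^(1/3)*sqrt(3)*7^(2/3)*b/14))*exp(-10^(1/3)*7^(2/3)*b/14)


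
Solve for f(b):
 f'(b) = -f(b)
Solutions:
 f(b) = C1*exp(-b)


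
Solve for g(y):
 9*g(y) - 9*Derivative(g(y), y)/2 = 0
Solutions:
 g(y) = C1*exp(2*y)


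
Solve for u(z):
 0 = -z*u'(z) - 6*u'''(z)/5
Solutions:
 u(z) = C1 + Integral(C2*airyai(-5^(1/3)*6^(2/3)*z/6) + C3*airybi(-5^(1/3)*6^(2/3)*z/6), z)


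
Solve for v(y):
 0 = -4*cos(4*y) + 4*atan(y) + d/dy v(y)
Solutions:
 v(y) = C1 - 4*y*atan(y) + 2*log(y^2 + 1) + sin(4*y)


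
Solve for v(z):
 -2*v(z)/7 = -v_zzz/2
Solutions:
 v(z) = C3*exp(14^(2/3)*z/7) + (C1*sin(14^(2/3)*sqrt(3)*z/14) + C2*cos(14^(2/3)*sqrt(3)*z/14))*exp(-14^(2/3)*z/14)


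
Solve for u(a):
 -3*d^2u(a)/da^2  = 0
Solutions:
 u(a) = C1 + C2*a


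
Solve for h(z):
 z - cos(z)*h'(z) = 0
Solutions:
 h(z) = C1 + Integral(z/cos(z), z)


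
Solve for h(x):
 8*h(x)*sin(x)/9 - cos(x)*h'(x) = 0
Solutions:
 h(x) = C1/cos(x)^(8/9)


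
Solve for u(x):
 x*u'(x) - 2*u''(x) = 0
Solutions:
 u(x) = C1 + C2*erfi(x/2)


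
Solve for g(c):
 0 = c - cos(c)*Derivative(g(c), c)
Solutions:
 g(c) = C1 + Integral(c/cos(c), c)


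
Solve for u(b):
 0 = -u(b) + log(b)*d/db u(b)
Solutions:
 u(b) = C1*exp(li(b))


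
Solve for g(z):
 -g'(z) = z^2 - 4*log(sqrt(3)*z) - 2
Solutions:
 g(z) = C1 - z^3/3 + 4*z*log(z) - 2*z + z*log(9)


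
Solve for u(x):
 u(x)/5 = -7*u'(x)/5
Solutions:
 u(x) = C1*exp(-x/7)


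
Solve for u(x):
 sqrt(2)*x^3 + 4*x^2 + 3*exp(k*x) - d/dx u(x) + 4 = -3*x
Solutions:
 u(x) = C1 + sqrt(2)*x^4/4 + 4*x^3/3 + 3*x^2/2 + 4*x + 3*exp(k*x)/k


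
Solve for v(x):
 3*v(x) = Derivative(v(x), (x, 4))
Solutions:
 v(x) = C1*exp(-3^(1/4)*x) + C2*exp(3^(1/4)*x) + C3*sin(3^(1/4)*x) + C4*cos(3^(1/4)*x)


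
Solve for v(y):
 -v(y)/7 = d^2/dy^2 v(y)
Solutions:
 v(y) = C1*sin(sqrt(7)*y/7) + C2*cos(sqrt(7)*y/7)


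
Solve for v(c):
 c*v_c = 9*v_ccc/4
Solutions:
 v(c) = C1 + Integral(C2*airyai(2^(2/3)*3^(1/3)*c/3) + C3*airybi(2^(2/3)*3^(1/3)*c/3), c)


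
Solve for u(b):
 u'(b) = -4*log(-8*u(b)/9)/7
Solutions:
 7*Integral(1/(log(-_y) - 2*log(3) + 3*log(2)), (_y, u(b)))/4 = C1 - b


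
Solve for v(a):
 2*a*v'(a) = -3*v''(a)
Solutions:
 v(a) = C1 + C2*erf(sqrt(3)*a/3)


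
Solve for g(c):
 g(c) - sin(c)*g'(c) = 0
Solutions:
 g(c) = C1*sqrt(cos(c) - 1)/sqrt(cos(c) + 1)


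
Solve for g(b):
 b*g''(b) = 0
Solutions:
 g(b) = C1 + C2*b


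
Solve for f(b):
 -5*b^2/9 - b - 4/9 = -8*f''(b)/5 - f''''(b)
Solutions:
 f(b) = C1 + C2*b + C3*sin(2*sqrt(10)*b/5) + C4*cos(2*sqrt(10)*b/5) + 25*b^4/864 + 5*b^3/48 - 5*b^2/64


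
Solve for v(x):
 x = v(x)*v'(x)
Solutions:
 v(x) = -sqrt(C1 + x^2)
 v(x) = sqrt(C1 + x^2)


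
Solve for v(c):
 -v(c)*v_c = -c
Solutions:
 v(c) = -sqrt(C1 + c^2)
 v(c) = sqrt(C1 + c^2)


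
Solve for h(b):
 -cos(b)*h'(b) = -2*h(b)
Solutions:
 h(b) = C1*(sin(b) + 1)/(sin(b) - 1)


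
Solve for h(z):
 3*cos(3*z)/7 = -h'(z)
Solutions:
 h(z) = C1 - sin(3*z)/7


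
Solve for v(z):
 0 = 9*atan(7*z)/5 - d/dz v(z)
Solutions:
 v(z) = C1 + 9*z*atan(7*z)/5 - 9*log(49*z^2 + 1)/70


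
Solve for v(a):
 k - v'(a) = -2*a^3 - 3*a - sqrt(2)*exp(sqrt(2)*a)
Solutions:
 v(a) = C1 + a^4/2 + 3*a^2/2 + a*k + exp(sqrt(2)*a)


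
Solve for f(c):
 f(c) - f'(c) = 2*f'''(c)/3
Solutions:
 f(c) = C1*exp(2^(1/3)*c*(-(3 + sqrt(11))^(1/3) + 2^(1/3)/(3 + sqrt(11))^(1/3))/4)*sin(2^(1/3)*sqrt(3)*c*(2^(1/3)/(3 + sqrt(11))^(1/3) + (3 + sqrt(11))^(1/3))/4) + C2*exp(2^(1/3)*c*(-(3 + sqrt(11))^(1/3) + 2^(1/3)/(3 + sqrt(11))^(1/3))/4)*cos(2^(1/3)*sqrt(3)*c*(2^(1/3)/(3 + sqrt(11))^(1/3) + (3 + sqrt(11))^(1/3))/4) + C3*exp(-2^(1/3)*c*(-(3 + sqrt(11))^(1/3) + 2^(1/3)/(3 + sqrt(11))^(1/3))/2)


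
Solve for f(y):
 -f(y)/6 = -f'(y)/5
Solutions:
 f(y) = C1*exp(5*y/6)


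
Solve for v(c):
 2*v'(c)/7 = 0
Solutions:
 v(c) = C1


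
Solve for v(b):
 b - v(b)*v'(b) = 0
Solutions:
 v(b) = -sqrt(C1 + b^2)
 v(b) = sqrt(C1 + b^2)


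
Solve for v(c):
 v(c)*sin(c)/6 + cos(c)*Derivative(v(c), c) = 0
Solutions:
 v(c) = C1*cos(c)^(1/6)


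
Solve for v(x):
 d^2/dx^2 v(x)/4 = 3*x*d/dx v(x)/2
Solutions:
 v(x) = C1 + C2*erfi(sqrt(3)*x)


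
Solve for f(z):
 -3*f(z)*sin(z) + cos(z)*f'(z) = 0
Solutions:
 f(z) = C1/cos(z)^3


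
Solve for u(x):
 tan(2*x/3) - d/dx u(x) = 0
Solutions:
 u(x) = C1 - 3*log(cos(2*x/3))/2


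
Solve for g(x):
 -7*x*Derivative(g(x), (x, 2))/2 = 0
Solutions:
 g(x) = C1 + C2*x


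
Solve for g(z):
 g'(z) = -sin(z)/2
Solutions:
 g(z) = C1 + cos(z)/2


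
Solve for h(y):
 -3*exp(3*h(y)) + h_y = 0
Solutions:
 h(y) = log(-1/(C1 + 9*y))/3
 h(y) = log((-1/(C1 + 3*y))^(1/3)*(-3^(2/3) - 3*3^(1/6)*I)/6)
 h(y) = log((-1/(C1 + 3*y))^(1/3)*(-3^(2/3) + 3*3^(1/6)*I)/6)


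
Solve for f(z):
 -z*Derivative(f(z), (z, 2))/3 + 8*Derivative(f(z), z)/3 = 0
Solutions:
 f(z) = C1 + C2*z^9


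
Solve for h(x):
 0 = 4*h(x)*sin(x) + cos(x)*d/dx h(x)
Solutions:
 h(x) = C1*cos(x)^4


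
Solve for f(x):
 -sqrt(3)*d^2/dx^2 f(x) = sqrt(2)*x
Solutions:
 f(x) = C1 + C2*x - sqrt(6)*x^3/18


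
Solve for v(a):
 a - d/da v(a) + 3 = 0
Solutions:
 v(a) = C1 + a^2/2 + 3*a


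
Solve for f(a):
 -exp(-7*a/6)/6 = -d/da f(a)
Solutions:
 f(a) = C1 - exp(-7*a/6)/7


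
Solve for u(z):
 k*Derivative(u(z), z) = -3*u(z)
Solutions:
 u(z) = C1*exp(-3*z/k)


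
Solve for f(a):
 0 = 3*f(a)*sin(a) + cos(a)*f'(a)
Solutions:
 f(a) = C1*cos(a)^3


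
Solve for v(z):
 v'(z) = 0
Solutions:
 v(z) = C1


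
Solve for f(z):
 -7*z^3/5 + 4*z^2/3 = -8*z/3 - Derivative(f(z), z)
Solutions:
 f(z) = C1 + 7*z^4/20 - 4*z^3/9 - 4*z^2/3


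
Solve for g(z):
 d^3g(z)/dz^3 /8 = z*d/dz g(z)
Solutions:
 g(z) = C1 + Integral(C2*airyai(2*z) + C3*airybi(2*z), z)


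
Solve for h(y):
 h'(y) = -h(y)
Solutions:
 h(y) = C1*exp(-y)


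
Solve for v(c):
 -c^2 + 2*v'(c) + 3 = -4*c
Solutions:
 v(c) = C1 + c^3/6 - c^2 - 3*c/2


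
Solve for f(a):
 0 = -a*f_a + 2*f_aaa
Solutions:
 f(a) = C1 + Integral(C2*airyai(2^(2/3)*a/2) + C3*airybi(2^(2/3)*a/2), a)


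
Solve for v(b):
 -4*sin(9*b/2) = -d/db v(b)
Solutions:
 v(b) = C1 - 8*cos(9*b/2)/9


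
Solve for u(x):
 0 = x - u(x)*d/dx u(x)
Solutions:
 u(x) = -sqrt(C1 + x^2)
 u(x) = sqrt(C1 + x^2)


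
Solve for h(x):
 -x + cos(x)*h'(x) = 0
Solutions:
 h(x) = C1 + Integral(x/cos(x), x)


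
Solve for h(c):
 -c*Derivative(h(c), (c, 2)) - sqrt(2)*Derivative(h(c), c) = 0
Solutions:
 h(c) = C1 + C2*c^(1 - sqrt(2))


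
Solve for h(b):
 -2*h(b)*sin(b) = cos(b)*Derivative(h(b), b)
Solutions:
 h(b) = C1*cos(b)^2


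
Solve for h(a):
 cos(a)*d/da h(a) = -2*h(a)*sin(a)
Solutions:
 h(a) = C1*cos(a)^2


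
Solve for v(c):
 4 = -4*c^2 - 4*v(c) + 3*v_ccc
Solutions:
 v(c) = C3*exp(6^(2/3)*c/3) - c^2 + (C1*sin(2^(2/3)*3^(1/6)*c/2) + C2*cos(2^(2/3)*3^(1/6)*c/2))*exp(-6^(2/3)*c/6) - 1


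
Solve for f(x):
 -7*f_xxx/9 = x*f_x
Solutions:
 f(x) = C1 + Integral(C2*airyai(-21^(2/3)*x/7) + C3*airybi(-21^(2/3)*x/7), x)


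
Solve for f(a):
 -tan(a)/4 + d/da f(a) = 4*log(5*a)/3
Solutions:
 f(a) = C1 + 4*a*log(a)/3 - 4*a/3 + 4*a*log(5)/3 - log(cos(a))/4


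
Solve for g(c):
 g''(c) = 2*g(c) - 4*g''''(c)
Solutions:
 g(c) = C1*exp(-sqrt(2)*c*sqrt(-1 + sqrt(33))/4) + C2*exp(sqrt(2)*c*sqrt(-1 + sqrt(33))/4) + C3*sin(sqrt(2)*c*sqrt(1 + sqrt(33))/4) + C4*cos(sqrt(2)*c*sqrt(1 + sqrt(33))/4)


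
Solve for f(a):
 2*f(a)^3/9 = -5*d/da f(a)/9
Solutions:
 f(a) = -sqrt(10)*sqrt(-1/(C1 - 2*a))/2
 f(a) = sqrt(10)*sqrt(-1/(C1 - 2*a))/2


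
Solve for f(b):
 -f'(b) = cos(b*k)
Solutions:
 f(b) = C1 - sin(b*k)/k


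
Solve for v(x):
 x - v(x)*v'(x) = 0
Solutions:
 v(x) = -sqrt(C1 + x^2)
 v(x) = sqrt(C1 + x^2)


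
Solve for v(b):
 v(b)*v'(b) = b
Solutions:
 v(b) = -sqrt(C1 + b^2)
 v(b) = sqrt(C1 + b^2)


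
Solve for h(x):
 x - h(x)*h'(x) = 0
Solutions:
 h(x) = -sqrt(C1 + x^2)
 h(x) = sqrt(C1 + x^2)


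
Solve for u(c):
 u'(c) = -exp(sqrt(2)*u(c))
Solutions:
 u(c) = sqrt(2)*(2*log(1/(C1 + c)) - log(2))/4


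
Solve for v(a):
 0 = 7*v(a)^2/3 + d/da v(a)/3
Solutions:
 v(a) = 1/(C1 + 7*a)


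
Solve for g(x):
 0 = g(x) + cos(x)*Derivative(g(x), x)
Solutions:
 g(x) = C1*sqrt(sin(x) - 1)/sqrt(sin(x) + 1)


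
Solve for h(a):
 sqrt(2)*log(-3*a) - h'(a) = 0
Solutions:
 h(a) = C1 + sqrt(2)*a*log(-a) + sqrt(2)*a*(-1 + log(3))


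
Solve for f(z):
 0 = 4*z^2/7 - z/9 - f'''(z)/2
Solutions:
 f(z) = C1 + C2*z + C3*z^2 + 2*z^5/105 - z^4/108


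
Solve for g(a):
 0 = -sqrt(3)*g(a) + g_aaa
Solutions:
 g(a) = C3*exp(3^(1/6)*a) + (C1*sin(3^(2/3)*a/2) + C2*cos(3^(2/3)*a/2))*exp(-3^(1/6)*a/2)


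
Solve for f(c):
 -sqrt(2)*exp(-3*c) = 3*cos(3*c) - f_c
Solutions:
 f(c) = C1 + sin(3*c) - sqrt(2)*exp(-3*c)/3


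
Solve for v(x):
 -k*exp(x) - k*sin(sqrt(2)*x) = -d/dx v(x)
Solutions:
 v(x) = C1 + k*exp(x) - sqrt(2)*k*cos(sqrt(2)*x)/2


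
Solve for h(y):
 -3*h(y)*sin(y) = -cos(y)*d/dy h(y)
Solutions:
 h(y) = C1/cos(y)^3


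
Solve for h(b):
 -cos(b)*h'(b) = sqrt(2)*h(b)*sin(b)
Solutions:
 h(b) = C1*cos(b)^(sqrt(2))


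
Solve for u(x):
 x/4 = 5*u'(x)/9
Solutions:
 u(x) = C1 + 9*x^2/40


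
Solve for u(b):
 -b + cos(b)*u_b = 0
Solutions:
 u(b) = C1 + Integral(b/cos(b), b)


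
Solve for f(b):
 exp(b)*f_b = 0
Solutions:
 f(b) = C1


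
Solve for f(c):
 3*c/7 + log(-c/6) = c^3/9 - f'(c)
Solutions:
 f(c) = C1 + c^4/36 - 3*c^2/14 - c*log(-c) + c*(1 + log(6))


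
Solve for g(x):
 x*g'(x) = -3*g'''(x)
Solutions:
 g(x) = C1 + Integral(C2*airyai(-3^(2/3)*x/3) + C3*airybi(-3^(2/3)*x/3), x)


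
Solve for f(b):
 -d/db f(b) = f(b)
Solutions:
 f(b) = C1*exp(-b)


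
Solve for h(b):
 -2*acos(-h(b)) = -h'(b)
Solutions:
 Integral(1/acos(-_y), (_y, h(b))) = C1 + 2*b


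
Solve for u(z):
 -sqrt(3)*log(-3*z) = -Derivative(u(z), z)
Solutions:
 u(z) = C1 + sqrt(3)*z*log(-z) + sqrt(3)*z*(-1 + log(3))


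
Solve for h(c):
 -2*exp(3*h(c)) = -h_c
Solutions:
 h(c) = log(-1/(C1 + 6*c))/3
 h(c) = log((-1/(C1 + 2*c))^(1/3)*(-3^(2/3) - 3*3^(1/6)*I)/6)
 h(c) = log((-1/(C1 + 2*c))^(1/3)*(-3^(2/3) + 3*3^(1/6)*I)/6)


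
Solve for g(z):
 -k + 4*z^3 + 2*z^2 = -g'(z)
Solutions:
 g(z) = C1 + k*z - z^4 - 2*z^3/3


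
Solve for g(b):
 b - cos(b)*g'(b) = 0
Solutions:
 g(b) = C1 + Integral(b/cos(b), b)


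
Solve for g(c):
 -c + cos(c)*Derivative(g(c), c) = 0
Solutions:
 g(c) = C1 + Integral(c/cos(c), c)


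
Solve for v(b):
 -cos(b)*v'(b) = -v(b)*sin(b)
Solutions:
 v(b) = C1/cos(b)


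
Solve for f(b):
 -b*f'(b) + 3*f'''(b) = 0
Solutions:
 f(b) = C1 + Integral(C2*airyai(3^(2/3)*b/3) + C3*airybi(3^(2/3)*b/3), b)


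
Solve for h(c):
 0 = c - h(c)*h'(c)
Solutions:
 h(c) = -sqrt(C1 + c^2)
 h(c) = sqrt(C1 + c^2)


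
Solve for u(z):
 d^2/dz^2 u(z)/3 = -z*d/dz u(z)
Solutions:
 u(z) = C1 + C2*erf(sqrt(6)*z/2)


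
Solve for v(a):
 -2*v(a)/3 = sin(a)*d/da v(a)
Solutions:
 v(a) = C1*(cos(a) + 1)^(1/3)/(cos(a) - 1)^(1/3)


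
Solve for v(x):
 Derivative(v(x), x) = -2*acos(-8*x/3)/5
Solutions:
 v(x) = C1 - 2*x*acos(-8*x/3)/5 - sqrt(9 - 64*x^2)/20


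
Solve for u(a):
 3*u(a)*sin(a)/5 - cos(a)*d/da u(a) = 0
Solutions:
 u(a) = C1/cos(a)^(3/5)


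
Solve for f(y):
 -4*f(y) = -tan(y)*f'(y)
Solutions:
 f(y) = C1*sin(y)^4


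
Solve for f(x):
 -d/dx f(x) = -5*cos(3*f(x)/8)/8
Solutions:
 -5*x/8 - 4*log(sin(3*f(x)/8) - 1)/3 + 4*log(sin(3*f(x)/8) + 1)/3 = C1


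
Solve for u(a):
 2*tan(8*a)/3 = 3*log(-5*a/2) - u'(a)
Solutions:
 u(a) = C1 + 3*a*log(-a) - 3*a - 3*a*log(2) + 3*a*log(5) + log(cos(8*a))/12


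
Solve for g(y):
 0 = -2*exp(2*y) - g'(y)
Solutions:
 g(y) = C1 - exp(2*y)


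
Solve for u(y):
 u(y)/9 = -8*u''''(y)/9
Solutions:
 u(y) = (C1*sin(2^(3/4)*y/4) + C2*cos(2^(3/4)*y/4))*exp(-2^(3/4)*y/4) + (C3*sin(2^(3/4)*y/4) + C4*cos(2^(3/4)*y/4))*exp(2^(3/4)*y/4)


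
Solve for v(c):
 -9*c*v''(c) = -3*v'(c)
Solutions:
 v(c) = C1 + C2*c^(4/3)


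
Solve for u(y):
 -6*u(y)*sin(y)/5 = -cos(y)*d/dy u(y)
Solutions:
 u(y) = C1/cos(y)^(6/5)


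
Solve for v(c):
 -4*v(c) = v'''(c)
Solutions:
 v(c) = C3*exp(-2^(2/3)*c) + (C1*sin(2^(2/3)*sqrt(3)*c/2) + C2*cos(2^(2/3)*sqrt(3)*c/2))*exp(2^(2/3)*c/2)


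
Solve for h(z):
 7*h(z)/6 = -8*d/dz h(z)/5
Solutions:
 h(z) = C1*exp(-35*z/48)


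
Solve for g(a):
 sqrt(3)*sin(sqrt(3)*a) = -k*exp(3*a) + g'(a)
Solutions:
 g(a) = C1 + k*exp(3*a)/3 - cos(sqrt(3)*a)


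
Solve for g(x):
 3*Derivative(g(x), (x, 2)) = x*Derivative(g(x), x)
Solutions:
 g(x) = C1 + C2*erfi(sqrt(6)*x/6)


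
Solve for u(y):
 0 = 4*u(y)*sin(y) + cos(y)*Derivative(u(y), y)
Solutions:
 u(y) = C1*cos(y)^4


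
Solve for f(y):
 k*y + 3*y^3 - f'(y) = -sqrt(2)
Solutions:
 f(y) = C1 + k*y^2/2 + 3*y^4/4 + sqrt(2)*y


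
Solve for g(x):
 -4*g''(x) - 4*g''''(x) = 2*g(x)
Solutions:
 g(x) = (C1*sin(2^(3/4)*x*sqrt(sqrt(2) + 2)/4) + C2*cos(2^(3/4)*x*sqrt(sqrt(2) + 2)/4))*exp(-2^(3/4)*x*sqrt(2 - sqrt(2))/4) + (C3*sin(2^(3/4)*x*sqrt(sqrt(2) + 2)/4) + C4*cos(2^(3/4)*x*sqrt(sqrt(2) + 2)/4))*exp(2^(3/4)*x*sqrt(2 - sqrt(2))/4)


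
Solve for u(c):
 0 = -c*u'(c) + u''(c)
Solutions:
 u(c) = C1 + C2*erfi(sqrt(2)*c/2)


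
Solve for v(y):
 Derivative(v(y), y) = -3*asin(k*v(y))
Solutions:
 Integral(1/asin(_y*k), (_y, v(y))) = C1 - 3*y


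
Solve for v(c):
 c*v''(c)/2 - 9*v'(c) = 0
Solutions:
 v(c) = C1 + C2*c^19


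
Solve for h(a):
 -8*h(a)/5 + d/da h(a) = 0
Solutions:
 h(a) = C1*exp(8*a/5)


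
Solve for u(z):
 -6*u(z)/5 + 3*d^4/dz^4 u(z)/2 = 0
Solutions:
 u(z) = C1*exp(-sqrt(2)*5^(3/4)*z/5) + C2*exp(sqrt(2)*5^(3/4)*z/5) + C3*sin(sqrt(2)*5^(3/4)*z/5) + C4*cos(sqrt(2)*5^(3/4)*z/5)


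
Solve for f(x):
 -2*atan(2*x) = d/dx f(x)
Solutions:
 f(x) = C1 - 2*x*atan(2*x) + log(4*x^2 + 1)/2


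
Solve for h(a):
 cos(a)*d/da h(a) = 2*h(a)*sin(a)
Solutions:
 h(a) = C1/cos(a)^2


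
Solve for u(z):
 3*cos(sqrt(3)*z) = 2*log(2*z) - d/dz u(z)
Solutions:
 u(z) = C1 + 2*z*log(z) - 2*z + 2*z*log(2) - sqrt(3)*sin(sqrt(3)*z)


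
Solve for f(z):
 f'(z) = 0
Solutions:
 f(z) = C1


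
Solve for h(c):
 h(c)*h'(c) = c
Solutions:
 h(c) = -sqrt(C1 + c^2)
 h(c) = sqrt(C1 + c^2)


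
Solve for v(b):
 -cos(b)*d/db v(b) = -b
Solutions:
 v(b) = C1 + Integral(b/cos(b), b)


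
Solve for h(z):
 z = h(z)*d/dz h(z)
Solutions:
 h(z) = -sqrt(C1 + z^2)
 h(z) = sqrt(C1 + z^2)


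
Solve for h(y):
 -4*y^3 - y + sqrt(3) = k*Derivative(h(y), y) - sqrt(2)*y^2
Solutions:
 h(y) = C1 - y^4/k + sqrt(2)*y^3/(3*k) - y^2/(2*k) + sqrt(3)*y/k


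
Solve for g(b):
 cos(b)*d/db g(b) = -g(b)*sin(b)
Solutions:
 g(b) = C1*cos(b)


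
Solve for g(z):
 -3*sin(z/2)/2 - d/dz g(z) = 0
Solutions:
 g(z) = C1 + 3*cos(z/2)


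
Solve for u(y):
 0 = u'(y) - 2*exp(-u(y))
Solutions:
 u(y) = log(C1 + 2*y)


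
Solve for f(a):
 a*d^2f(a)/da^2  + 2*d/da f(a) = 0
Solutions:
 f(a) = C1 + C2/a


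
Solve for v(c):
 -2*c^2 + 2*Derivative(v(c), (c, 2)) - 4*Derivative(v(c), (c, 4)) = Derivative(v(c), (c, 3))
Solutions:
 v(c) = C1 + C2*c + C3*exp(c*(-1 + sqrt(33))/8) + C4*exp(-c*(1 + sqrt(33))/8) + c^4/12 + c^3/6 + 9*c^2/4


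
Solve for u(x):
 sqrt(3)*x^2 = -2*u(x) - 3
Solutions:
 u(x) = -sqrt(3)*x^2/2 - 3/2


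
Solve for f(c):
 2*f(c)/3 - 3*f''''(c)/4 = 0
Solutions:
 f(c) = C1*exp(-2^(3/4)*sqrt(3)*c/3) + C2*exp(2^(3/4)*sqrt(3)*c/3) + C3*sin(2^(3/4)*sqrt(3)*c/3) + C4*cos(2^(3/4)*sqrt(3)*c/3)


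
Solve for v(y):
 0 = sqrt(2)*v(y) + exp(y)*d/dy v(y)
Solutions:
 v(y) = C1*exp(sqrt(2)*exp(-y))


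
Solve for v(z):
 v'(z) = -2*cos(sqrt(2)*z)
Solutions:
 v(z) = C1 - sqrt(2)*sin(sqrt(2)*z)


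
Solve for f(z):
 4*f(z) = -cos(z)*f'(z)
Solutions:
 f(z) = C1*(sin(z)^2 - 2*sin(z) + 1)/(sin(z)^2 + 2*sin(z) + 1)


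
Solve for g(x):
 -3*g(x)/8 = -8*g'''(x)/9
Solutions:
 g(x) = C3*exp(3*x/4) + (C1*sin(3*sqrt(3)*x/8) + C2*cos(3*sqrt(3)*x/8))*exp(-3*x/8)


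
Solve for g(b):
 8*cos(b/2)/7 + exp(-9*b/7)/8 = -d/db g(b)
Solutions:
 g(b) = C1 - 16*sin(b/2)/7 + 7*exp(-9*b/7)/72


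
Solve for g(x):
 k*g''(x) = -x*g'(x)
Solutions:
 g(x) = C1 + C2*sqrt(k)*erf(sqrt(2)*x*sqrt(1/k)/2)


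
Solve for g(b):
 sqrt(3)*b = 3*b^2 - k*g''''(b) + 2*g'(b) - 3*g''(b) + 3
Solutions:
 g(b) = C1 + C2*exp(b*(-(sqrt((1 + 1/k)/k^2) - 1/k)^(1/3) + 1/(k*(sqrt((1 + 1/k)/k^2) - 1/k)^(1/3)))) + C3*exp(b*((sqrt((1 + 1/k)/k^2) - 1/k)^(1/3)/2 - sqrt(3)*I*(sqrt((1 + 1/k)/k^2) - 1/k)^(1/3)/2 + 2/(k*(-1 + sqrt(3)*I)*(sqrt((1 + 1/k)/k^2) - 1/k)^(1/3)))) + C4*exp(b*((sqrt((1 + 1/k)/k^2) - 1/k)^(1/3)/2 + sqrt(3)*I*(sqrt((1 + 1/k)/k^2) - 1/k)^(1/3)/2 - 2/(k*(1 + sqrt(3)*I)*(sqrt((1 + 1/k)/k^2) - 1/k)^(1/3)))) - b^3/2 - 9*b^2/4 + sqrt(3)*b^2/4 - 33*b/4 + 3*sqrt(3)*b/4


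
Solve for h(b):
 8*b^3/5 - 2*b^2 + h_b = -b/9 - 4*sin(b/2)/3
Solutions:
 h(b) = C1 - 2*b^4/5 + 2*b^3/3 - b^2/18 + 8*cos(b/2)/3


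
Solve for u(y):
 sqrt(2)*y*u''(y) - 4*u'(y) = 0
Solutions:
 u(y) = C1 + C2*y^(1 + 2*sqrt(2))


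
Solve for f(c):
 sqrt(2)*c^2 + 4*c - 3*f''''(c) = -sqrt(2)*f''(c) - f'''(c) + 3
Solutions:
 f(c) = C1 + C2*c + C3*exp(c*(1 - sqrt(1 + 12*sqrt(2)))/6) + C4*exp(c*(1 + sqrt(1 + 12*sqrt(2)))/6) - c^4/12 - sqrt(2)*c^3/6 + c^2*(2 - 3*sqrt(2))/4


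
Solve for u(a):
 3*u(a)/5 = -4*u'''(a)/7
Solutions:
 u(a) = C3*exp(-1050^(1/3)*a/10) + (C1*sin(3^(5/6)*350^(1/3)*a/20) + C2*cos(3^(5/6)*350^(1/3)*a/20))*exp(1050^(1/3)*a/20)


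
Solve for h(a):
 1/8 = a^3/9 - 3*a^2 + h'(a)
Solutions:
 h(a) = C1 - a^4/36 + a^3 + a/8


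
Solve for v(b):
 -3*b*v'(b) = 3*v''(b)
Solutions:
 v(b) = C1 + C2*erf(sqrt(2)*b/2)


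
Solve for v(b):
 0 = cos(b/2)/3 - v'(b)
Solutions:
 v(b) = C1 + 2*sin(b/2)/3


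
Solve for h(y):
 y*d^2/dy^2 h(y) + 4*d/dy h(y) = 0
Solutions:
 h(y) = C1 + C2/y^3


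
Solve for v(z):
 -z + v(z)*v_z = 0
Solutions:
 v(z) = -sqrt(C1 + z^2)
 v(z) = sqrt(C1 + z^2)


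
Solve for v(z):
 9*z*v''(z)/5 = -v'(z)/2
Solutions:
 v(z) = C1 + C2*z^(13/18)


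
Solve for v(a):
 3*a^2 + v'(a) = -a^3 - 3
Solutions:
 v(a) = C1 - a^4/4 - a^3 - 3*a


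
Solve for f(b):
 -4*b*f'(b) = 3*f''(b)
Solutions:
 f(b) = C1 + C2*erf(sqrt(6)*b/3)


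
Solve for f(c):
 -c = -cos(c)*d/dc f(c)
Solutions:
 f(c) = C1 + Integral(c/cos(c), c)


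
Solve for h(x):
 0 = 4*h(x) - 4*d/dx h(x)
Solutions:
 h(x) = C1*exp(x)


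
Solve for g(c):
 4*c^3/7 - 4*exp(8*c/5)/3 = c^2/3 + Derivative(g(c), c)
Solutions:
 g(c) = C1 + c^4/7 - c^3/9 - 5*exp(8*c/5)/6


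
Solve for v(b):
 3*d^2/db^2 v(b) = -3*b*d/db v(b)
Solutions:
 v(b) = C1 + C2*erf(sqrt(2)*b/2)


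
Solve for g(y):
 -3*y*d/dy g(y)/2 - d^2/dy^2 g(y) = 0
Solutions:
 g(y) = C1 + C2*erf(sqrt(3)*y/2)


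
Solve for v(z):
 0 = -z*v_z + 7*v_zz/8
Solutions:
 v(z) = C1 + C2*erfi(2*sqrt(7)*z/7)


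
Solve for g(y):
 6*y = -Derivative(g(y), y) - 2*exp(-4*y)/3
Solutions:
 g(y) = C1 - 3*y^2 + exp(-4*y)/6


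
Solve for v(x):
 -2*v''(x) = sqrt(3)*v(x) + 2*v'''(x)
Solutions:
 v(x) = C1*exp(x*(-2 + (1 + 27*sqrt(3)/4 + sqrt(-4 + (4 + 27*sqrt(3))^2/4)/2)^(-1/3) + (1 + 27*sqrt(3)/4 + sqrt(-4 + (4 + 27*sqrt(3))^2/4)/2)^(1/3))/6)*sin(sqrt(3)*x*(-(1 + 27*sqrt(3)/4 + sqrt(-4 + (2 + 27*sqrt(3)/2)^2)/2)^(1/3) + (1 + 27*sqrt(3)/4 + sqrt(-4 + (2 + 27*sqrt(3)/2)^2)/2)^(-1/3))/6) + C2*exp(x*(-2 + (1 + 27*sqrt(3)/4 + sqrt(-4 + (4 + 27*sqrt(3))^2/4)/2)^(-1/3) + (1 + 27*sqrt(3)/4 + sqrt(-4 + (4 + 27*sqrt(3))^2/4)/2)^(1/3))/6)*cos(sqrt(3)*x*(-(1 + 27*sqrt(3)/4 + sqrt(-4 + (2 + 27*sqrt(3)/2)^2)/2)^(1/3) + (1 + 27*sqrt(3)/4 + sqrt(-4 + (2 + 27*sqrt(3)/2)^2)/2)^(-1/3))/6) + C3*exp(-x*((1 + 27*sqrt(3)/4 + sqrt(-4 + (4 + 27*sqrt(3))^2/4)/2)^(-1/3) + 1 + (1 + 27*sqrt(3)/4 + sqrt(-4 + (4 + 27*sqrt(3))^2/4)/2)^(1/3))/3)


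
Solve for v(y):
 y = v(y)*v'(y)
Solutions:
 v(y) = -sqrt(C1 + y^2)
 v(y) = sqrt(C1 + y^2)


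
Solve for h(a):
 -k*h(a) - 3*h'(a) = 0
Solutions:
 h(a) = C1*exp(-a*k/3)


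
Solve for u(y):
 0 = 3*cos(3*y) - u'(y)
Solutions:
 u(y) = C1 + sin(3*y)


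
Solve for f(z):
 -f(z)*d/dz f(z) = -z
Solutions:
 f(z) = -sqrt(C1 + z^2)
 f(z) = sqrt(C1 + z^2)


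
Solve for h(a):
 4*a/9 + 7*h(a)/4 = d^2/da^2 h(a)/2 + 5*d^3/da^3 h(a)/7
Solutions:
 h(a) = C1*exp(-a*(7*7^(1/3)/(15*sqrt(1983) + 668)^(1/3) + 14 + 7^(2/3)*(15*sqrt(1983) + 668)^(1/3))/60)*sin(sqrt(3)*7^(1/3)*a*(-7^(1/3)*(15*sqrt(1983) + 668)^(1/3) + 7/(15*sqrt(1983) + 668)^(1/3))/60) + C2*exp(-a*(7*7^(1/3)/(15*sqrt(1983) + 668)^(1/3) + 14 + 7^(2/3)*(15*sqrt(1983) + 668)^(1/3))/60)*cos(sqrt(3)*7^(1/3)*a*(-7^(1/3)*(15*sqrt(1983) + 668)^(1/3) + 7/(15*sqrt(1983) + 668)^(1/3))/60) + C3*exp(a*(-7 + 7*7^(1/3)/(15*sqrt(1983) + 668)^(1/3) + 7^(2/3)*(15*sqrt(1983) + 668)^(1/3))/30) - 16*a/63


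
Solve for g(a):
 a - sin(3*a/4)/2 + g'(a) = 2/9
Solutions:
 g(a) = C1 - a^2/2 + 2*a/9 - 2*cos(3*a/4)/3


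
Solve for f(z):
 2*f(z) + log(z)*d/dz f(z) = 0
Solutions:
 f(z) = C1*exp(-2*li(z))


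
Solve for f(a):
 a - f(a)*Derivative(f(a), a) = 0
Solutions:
 f(a) = -sqrt(C1 + a^2)
 f(a) = sqrt(C1 + a^2)


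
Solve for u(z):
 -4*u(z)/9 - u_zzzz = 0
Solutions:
 u(z) = (C1*sin(sqrt(3)*z/3) + C2*cos(sqrt(3)*z/3))*exp(-sqrt(3)*z/3) + (C3*sin(sqrt(3)*z/3) + C4*cos(sqrt(3)*z/3))*exp(sqrt(3)*z/3)


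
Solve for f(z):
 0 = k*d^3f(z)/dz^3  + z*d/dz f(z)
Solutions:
 f(z) = C1 + Integral(C2*airyai(z*(-1/k)^(1/3)) + C3*airybi(z*(-1/k)^(1/3)), z)


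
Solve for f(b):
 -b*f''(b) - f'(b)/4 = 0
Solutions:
 f(b) = C1 + C2*b^(3/4)


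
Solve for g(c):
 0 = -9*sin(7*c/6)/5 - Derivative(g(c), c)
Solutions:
 g(c) = C1 + 54*cos(7*c/6)/35


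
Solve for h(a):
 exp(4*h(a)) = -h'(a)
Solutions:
 h(a) = log(-I*(1/(C1 + 4*a))^(1/4))
 h(a) = log(I*(1/(C1 + 4*a))^(1/4))
 h(a) = log(-(1/(C1 + 4*a))^(1/4))
 h(a) = log(1/(C1 + 4*a))/4


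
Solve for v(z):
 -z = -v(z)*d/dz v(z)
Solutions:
 v(z) = -sqrt(C1 + z^2)
 v(z) = sqrt(C1 + z^2)


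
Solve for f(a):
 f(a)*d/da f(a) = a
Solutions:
 f(a) = -sqrt(C1 + a^2)
 f(a) = sqrt(C1 + a^2)


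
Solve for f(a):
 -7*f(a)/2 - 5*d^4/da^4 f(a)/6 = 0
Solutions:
 f(a) = (C1*sin(sqrt(2)*21^(1/4)*5^(3/4)*a/10) + C2*cos(sqrt(2)*21^(1/4)*5^(3/4)*a/10))*exp(-sqrt(2)*21^(1/4)*5^(3/4)*a/10) + (C3*sin(sqrt(2)*21^(1/4)*5^(3/4)*a/10) + C4*cos(sqrt(2)*21^(1/4)*5^(3/4)*a/10))*exp(sqrt(2)*21^(1/4)*5^(3/4)*a/10)


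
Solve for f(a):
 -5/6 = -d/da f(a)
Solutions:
 f(a) = C1 + 5*a/6


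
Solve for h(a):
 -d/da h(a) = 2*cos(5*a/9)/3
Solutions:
 h(a) = C1 - 6*sin(5*a/9)/5


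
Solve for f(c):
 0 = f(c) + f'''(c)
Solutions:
 f(c) = C3*exp(-c) + (C1*sin(sqrt(3)*c/2) + C2*cos(sqrt(3)*c/2))*exp(c/2)


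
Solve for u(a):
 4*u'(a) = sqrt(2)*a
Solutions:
 u(a) = C1 + sqrt(2)*a^2/8


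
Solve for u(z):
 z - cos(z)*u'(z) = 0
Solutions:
 u(z) = C1 + Integral(z/cos(z), z)


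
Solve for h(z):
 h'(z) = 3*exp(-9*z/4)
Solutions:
 h(z) = C1 - 4*exp(-9*z/4)/3


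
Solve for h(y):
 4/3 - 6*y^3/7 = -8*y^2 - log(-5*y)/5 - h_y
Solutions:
 h(y) = C1 + 3*y^4/14 - 8*y^3/3 - y*log(-y)/5 + y*(-17 - 3*log(5))/15


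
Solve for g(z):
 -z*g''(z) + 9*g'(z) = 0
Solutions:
 g(z) = C1 + C2*z^10


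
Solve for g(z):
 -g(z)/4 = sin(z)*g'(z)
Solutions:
 g(z) = C1*(cos(z) + 1)^(1/8)/(cos(z) - 1)^(1/8)


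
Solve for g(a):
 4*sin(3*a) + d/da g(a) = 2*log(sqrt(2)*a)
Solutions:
 g(a) = C1 + 2*a*log(a) - 2*a + a*log(2) + 4*cos(3*a)/3


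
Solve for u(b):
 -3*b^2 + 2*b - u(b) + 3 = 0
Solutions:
 u(b) = -3*b^2 + 2*b + 3


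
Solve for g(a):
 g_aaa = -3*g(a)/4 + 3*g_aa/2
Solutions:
 g(a) = C1*exp(a*((sqrt(3) + 2)^(-1/3) + (sqrt(3) + 2)^(1/3) + 2)/4)*sin(sqrt(3)*a*(-(sqrt(3) + 2)^(1/3) + (sqrt(3) + 2)^(-1/3))/4) + C2*exp(a*((sqrt(3) + 2)^(-1/3) + (sqrt(3) + 2)^(1/3) + 2)/4)*cos(sqrt(3)*a*(-(sqrt(3) + 2)^(1/3) + (sqrt(3) + 2)^(-1/3))/4) + C3*exp(a*(-(sqrt(3) + 2)^(1/3) - 1/(sqrt(3) + 2)^(1/3) + 1)/2)


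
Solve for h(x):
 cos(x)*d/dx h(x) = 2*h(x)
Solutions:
 h(x) = C1*(sin(x) + 1)/(sin(x) - 1)


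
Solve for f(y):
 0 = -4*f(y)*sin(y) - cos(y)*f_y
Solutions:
 f(y) = C1*cos(y)^4


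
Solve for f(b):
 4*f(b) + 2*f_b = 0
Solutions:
 f(b) = C1*exp(-2*b)


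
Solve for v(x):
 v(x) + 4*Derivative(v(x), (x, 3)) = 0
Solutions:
 v(x) = C3*exp(-2^(1/3)*x/2) + (C1*sin(2^(1/3)*sqrt(3)*x/4) + C2*cos(2^(1/3)*sqrt(3)*x/4))*exp(2^(1/3)*x/4)


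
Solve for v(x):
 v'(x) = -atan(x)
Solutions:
 v(x) = C1 - x*atan(x) + log(x^2 + 1)/2


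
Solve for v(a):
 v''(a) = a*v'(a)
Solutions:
 v(a) = C1 + C2*erfi(sqrt(2)*a/2)


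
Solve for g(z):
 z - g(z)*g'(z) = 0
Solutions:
 g(z) = -sqrt(C1 + z^2)
 g(z) = sqrt(C1 + z^2)


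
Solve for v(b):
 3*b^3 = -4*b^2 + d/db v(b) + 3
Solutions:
 v(b) = C1 + 3*b^4/4 + 4*b^3/3 - 3*b


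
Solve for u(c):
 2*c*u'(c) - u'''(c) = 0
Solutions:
 u(c) = C1 + Integral(C2*airyai(2^(1/3)*c) + C3*airybi(2^(1/3)*c), c)


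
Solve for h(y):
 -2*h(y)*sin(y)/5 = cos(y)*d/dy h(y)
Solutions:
 h(y) = C1*cos(y)^(2/5)
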